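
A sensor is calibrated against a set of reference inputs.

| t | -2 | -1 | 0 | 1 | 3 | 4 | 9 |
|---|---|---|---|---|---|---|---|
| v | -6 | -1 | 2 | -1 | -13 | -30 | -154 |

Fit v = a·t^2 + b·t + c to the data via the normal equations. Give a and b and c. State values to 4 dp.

a = -1.9444, b = 0.1944, c = 1.7222

AᵀA·[a, b, c]ᵀ = Aᵀv reads: 6916·a + 812·b + 112·c = -13097;  812·a + 112·b + 14·c = -1533;  112·a + 14·b + 7·c = -203.
(Σt^2·t^2 = 6916, Σt^2·t = 812, Σt^2 = 112, Σt·t = 112, Σt = 14, Σ1 = 7, Σt^2·v = -13097, Σt·v = -1533, Σv = -203.)
Row-reducing yields a = -35/18, b = 7/36, c = 31/18.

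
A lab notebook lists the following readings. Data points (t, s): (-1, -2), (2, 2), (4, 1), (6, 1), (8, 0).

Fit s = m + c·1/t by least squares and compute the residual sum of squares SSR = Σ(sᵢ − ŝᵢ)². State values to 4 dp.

SSR = 0.6721

Compute the Gram sums: Σ1 = 5, Σ1/t = 1/24, Σ1/t·1/t = 781/576.
For Aᵀs: Σs = 2, Σ1/t·s = 41/12.
det = 5·(781/576) − (1/24)² = 61/9.
m = (2·(781/576) − (1/24)·(41/12))/(61/9) = 185/488; c = (5·(41/12) − (1/24)·2)/(61/9) = 153/61.
Residuals: 63/488, 179/488, -3/488, 99/488, -169/244; SSR = 41/61.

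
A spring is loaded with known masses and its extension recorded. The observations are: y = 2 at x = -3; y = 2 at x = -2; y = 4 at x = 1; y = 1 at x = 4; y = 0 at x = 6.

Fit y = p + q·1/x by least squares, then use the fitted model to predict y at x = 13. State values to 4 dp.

ŷ = 1.7559

Compute the Gram sums: Σ1 = 5, Σ1/x = 7/12, Σ1/x·1/x = 209/144.
Moment sums: Σy = 9, Σ1/x·y = 31/12.
Normal equations: [[5, 7/12]; [7/12, 209/144]]·[p, q]ᵀ = [9, 31/12]ᵀ.
Δ = 5·(209/144) − (7/12)² = 83/12.
p = (9·(209/144) − (7/12)·(31/12))/(83/12) = 416/249; q = (5·(31/12) − (7/12)·9)/(83/12) = 92/83.
At x = 13: ŷ = (416/249)·(1) + (92/83)·(1/13) = 5684/3237.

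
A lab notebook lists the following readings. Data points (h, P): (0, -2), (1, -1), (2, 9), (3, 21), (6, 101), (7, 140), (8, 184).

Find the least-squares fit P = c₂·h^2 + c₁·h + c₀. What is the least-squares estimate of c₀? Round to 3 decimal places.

c₀ = -2.185

Sums needed: Σh^2·h^2 = 7891, Σh^2·h = 1107, Σh^2 = 163, Σh·h = 163, Σh = 27, Σ1 = 7.
And Σh^2·P = 22496, Σh·P = 3138, ΣP = 452.
Normal equations: [[7891, 1107, 163]; [1107, 163, 27]; [163, 27, 7]]·[c₂, c₁, c₀]ᵀ = [22496, 3138, 452]ᵀ.
Inverting the 3×3 Gram matrix, [c₂, c₁, c₀]ᵀ = [10957/3584, -4119/3584, -3915/1792]ᵀ.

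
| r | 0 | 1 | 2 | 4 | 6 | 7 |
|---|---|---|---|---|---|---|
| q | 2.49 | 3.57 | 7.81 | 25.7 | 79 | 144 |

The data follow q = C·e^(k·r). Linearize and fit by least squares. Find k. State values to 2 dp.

With ln qᵢ as the transformed response and rᵢ as the regressor:
AᵀA = [[106.0000, 20.0000]; [20.0000, 6]], rhs = [79.3747, 16.8260]ᵀ  (here Σr = 20.0000, Σ(r)² = 106.0000, Σln q = 16.8260, Σr·ln q = 79.3747).
Slope k = (n·Σr·ln q − Σr·Σln q)/(n·Σ(r)² − (Σr)²) = (6·79.3747 − 20.0000·16.8260)/236.0000 = 0.59207; ln C = (Σln q − k·Σr)/n = 0.83077.

k = 0.59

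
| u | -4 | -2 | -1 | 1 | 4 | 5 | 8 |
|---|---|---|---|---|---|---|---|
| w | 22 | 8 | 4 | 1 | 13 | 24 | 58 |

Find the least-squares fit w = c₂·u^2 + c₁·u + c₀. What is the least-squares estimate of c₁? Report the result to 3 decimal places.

Compute the Gram sums: Σu^2·u^2 = 5251, Σu^2·u = 629, Σu^2 = 127, Σu·u = 127, Σu = 11, Σ1 = 7.
Right-hand side: Σu^2·w = 4909, Σu·w = 529, Σw = 130.
XᵀX·[c₂, c₁, c₀]ᵀ = Xᵀw becomes [[5251, 629, 127]; [629, 127, 11]; [127, 11, 7]]·[c₂, c₁, c₀]ᵀ = [4909, 529, 130]ᵀ.
Solving the 3×3 system (Gaussian elimination) gives c₂ = 18197/18006, c₁ = -17933/18006, c₀ = 16216/9003.

c₁ = -0.996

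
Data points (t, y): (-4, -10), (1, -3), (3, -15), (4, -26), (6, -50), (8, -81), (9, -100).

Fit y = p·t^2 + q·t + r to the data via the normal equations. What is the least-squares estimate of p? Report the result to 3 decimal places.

p = -1.017

MᵀM·[p, q, r]ᵀ = Mᵀy reads: 12547·p + 1485·q + 223·r = -15798;  1485·p + 223·q + 27·r = -1960;  223·p + 27·q + 7·r = -285.
(Σt^2·t^2 = 12547, Σt^2·t = 1485, Σt^2 = 223, Σt·t = 223, Σt = 27, Σ1 = 7, Σt^2·y = -15798, Σt·y = -1960, Σy = -285.)
Solving the 3×3 system (Gaussian elimination) gives p = -304201/299222, q = -567593/299222, r = -151174/149611.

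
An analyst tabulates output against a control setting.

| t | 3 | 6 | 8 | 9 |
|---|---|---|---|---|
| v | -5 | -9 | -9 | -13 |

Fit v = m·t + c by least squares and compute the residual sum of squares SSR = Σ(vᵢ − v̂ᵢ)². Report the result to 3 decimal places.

Normal-equation sums: Σt·t = 190, Σt = 26, Σ1 = 4.
For Xᵀv: Σt·v = -258, Σv = -36.
Δ = 190·4 − 26² = 84.
m = ((-258)·4 − 26·(-36))/84 = -8/7; c = (190·(-36) − 26·(-258))/84 = -11/7.
Residuals: 0, -4/7, 12/7, -8/7; SSR = 32/7.

SSR = 4.571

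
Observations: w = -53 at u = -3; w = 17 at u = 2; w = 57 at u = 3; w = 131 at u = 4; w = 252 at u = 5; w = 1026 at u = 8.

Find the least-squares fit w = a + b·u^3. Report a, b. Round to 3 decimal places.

Entries of AᵀA: Σ1 = 6, Σu^3 = 709, Σu^3·u^3 = 283387.
For Aᵀw: Σw = 1430, Σu^3·w = 568302.
Eliminating b: 283387·(row 1) − 709·(row 2) gives 1197641·a = 283387·1430 − 709·568302 = 2317292, so a = 2317292/1197641.
Then b = (568302 − 709·(2317292/1197641))/283387 = 2395942/1197641.

a = 1.935, b = 2.001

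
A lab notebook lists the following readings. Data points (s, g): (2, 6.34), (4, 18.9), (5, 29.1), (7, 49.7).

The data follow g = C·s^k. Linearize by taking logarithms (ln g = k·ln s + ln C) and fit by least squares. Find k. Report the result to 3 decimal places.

With ln gᵢ as the transformed response and ln sᵢ as the regressor:
Sums: Σln s = 5.6348, Σ(ln s)² = 8.7791, Σln g = 12.0628, Σln s·ln g = 18.3804.
Normal system: [[8.7791, 5.6348]; [5.6348, 4]]·[k, ln C]ᵀ = [18.3804, 12.0628]ᵀ.
Solving (det = 3.3656): k = 1.64916, ln C = 0.69253.

k = 1.649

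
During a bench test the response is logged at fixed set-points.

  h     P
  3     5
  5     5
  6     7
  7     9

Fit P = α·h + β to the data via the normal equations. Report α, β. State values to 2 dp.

With design matrix X, XᵀX = [[119, 21]; [21, 4]] and XᵀP = [145, 26]ᵀ.
Δ = 119·4 − 21² = 35.
α = (145·4 − 21·26)/35 = 34/35; β = (119·26 − 21·145)/35 = 7/5.

α = 0.97, β = 1.40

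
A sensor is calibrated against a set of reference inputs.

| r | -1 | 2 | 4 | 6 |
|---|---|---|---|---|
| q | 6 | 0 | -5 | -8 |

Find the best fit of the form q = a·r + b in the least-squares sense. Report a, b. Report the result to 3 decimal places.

a = -2.047, b = 3.879

With design matrix X, XᵀX = [[57, 11]; [11, 4]] and Xᵀq = [-74, -7]ᵀ.
Eliminating b: 4·(row 1) − 11·(row 2) gives 107·a = 4·(-74) − 11·(-7) = -219, so a = -219/107.
Then b = ((-7) − 11·(-219/107))/4 = 415/107.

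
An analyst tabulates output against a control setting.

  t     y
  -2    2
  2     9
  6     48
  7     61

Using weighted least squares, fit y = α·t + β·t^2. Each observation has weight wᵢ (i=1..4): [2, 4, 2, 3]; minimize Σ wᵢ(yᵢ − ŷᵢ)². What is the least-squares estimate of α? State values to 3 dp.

α = 1.872

Sums needed: Σwᵢ·t·t = 243, Σwᵢ·t·t^2 = 1477, Σwᵢ·t^2·t^2 = 9891.
Moment sums: Σwᵢ·t·y = 1921, Σwᵢ·t^2·y = 12583.
XᵀWX·[α, β]ᵀ = XᵀWy becomes [[243, 1477]; [1477, 9891]]·[α, β]ᵀ = [1921, 12583]ᵀ.
Δ = 243·9891 − 1477² = 221984.
α = (1921·9891 − 1477·12583)/221984 = 1855/991; β = (243·12583 − 1477·1921)/221984 = 6886/6937.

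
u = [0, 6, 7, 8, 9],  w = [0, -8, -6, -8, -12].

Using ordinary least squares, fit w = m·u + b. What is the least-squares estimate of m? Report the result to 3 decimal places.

m = -1.160

Forming XᵀX = [[230, 30]; [30, 5]] and Xᵀw = [-262, -34]ᵀ gives XᵀX·[m, b]ᵀ = Xᵀw.
Δ = 230·5 − 30² = 250.
m = ((-262)·5 − 30·(-34))/250 = -29/25; b = (230·(-34) − 30·(-262))/250 = 4/25.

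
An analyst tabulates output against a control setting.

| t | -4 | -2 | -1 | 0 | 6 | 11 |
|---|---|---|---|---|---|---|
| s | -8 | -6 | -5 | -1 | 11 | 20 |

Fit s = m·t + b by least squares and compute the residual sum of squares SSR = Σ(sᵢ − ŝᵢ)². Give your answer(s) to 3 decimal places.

Normal-equation sums: Σt·t = 178, Σt = 10, Σ1 = 6.
And Σt·s = 335, Σs = 11.
det = 178·6 − 10² = 968.
m = (335·6 − 10·11)/968 = 475/242; b = (178·11 − 10·335)/968 = -174/121.
Residuals: 156/121, -7/11, -387/242, 53/121, 80/121, -37/242; SSR = 1277/242.

SSR = 5.277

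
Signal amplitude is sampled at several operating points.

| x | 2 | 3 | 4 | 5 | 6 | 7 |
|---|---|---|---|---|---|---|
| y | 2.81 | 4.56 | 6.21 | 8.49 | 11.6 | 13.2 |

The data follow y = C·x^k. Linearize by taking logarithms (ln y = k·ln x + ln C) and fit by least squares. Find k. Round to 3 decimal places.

k = 1.258

With ln yᵢ as the transformed response and ln xᵢ as the regressor:
AᵀA = [[13.1965, 8.5252]; [8.5252, 6]], rhs = [17.7696, 11.5468]ᵀ  (here Σln x = 8.5252, Σ(ln x)² = 13.1965, Σln y = 11.5468, Σln x·ln y = 17.7696).
Δ = 13.1965·6 − (8.5252)² = 6.5005; k = (17.7696·6 − 8.5252·11.5468)/6.5005 = 1.25827, ln C = (13.1965·11.5468 − 8.5252·17.7696)/6.5005 = 0.13663.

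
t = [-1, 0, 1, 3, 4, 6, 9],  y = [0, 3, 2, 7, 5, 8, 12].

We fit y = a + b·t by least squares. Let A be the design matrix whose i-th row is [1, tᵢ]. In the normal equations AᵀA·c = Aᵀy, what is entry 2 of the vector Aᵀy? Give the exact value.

199

Entry 2 ↔ basis t, so (Aᵀy)_{2} = Σᵢ (t)·yᵢ = (-1)·(0) + (0)·(3) + (1)·(2) + (3)·(7) + (4)·(5) + (6)·(8) + (9)·(12) = 199.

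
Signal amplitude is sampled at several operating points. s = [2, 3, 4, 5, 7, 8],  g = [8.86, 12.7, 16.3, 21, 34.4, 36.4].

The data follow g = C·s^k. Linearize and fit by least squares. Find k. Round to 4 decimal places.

Let Y = ln g. Fitting Y = k·ln s + ln C by least squares:
XᵀX = [[14.3101, 8.8128]; [8.8128, 6]], rhs = [27.4332, 17.6915]ᵀ  (here Σln s = 8.8128, Σ(ln s)² = 14.3101, Σln g = 17.6915, Σln s·ln g = 27.4332).
Slope k = (n·Σln s·ln g − Σln s·Σln g)/(n·Σ(ln s)² − (Σln s)²) = (6·27.4332 − 8.8128·17.6915)/8.1947 = 1.06006; ln C = (Σln g − k·Σln s)/n = 1.39156.

k = 1.0601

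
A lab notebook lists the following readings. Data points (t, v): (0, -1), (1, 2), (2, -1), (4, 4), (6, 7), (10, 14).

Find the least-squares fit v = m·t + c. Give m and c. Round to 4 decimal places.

Entries of MᵀM: Σt·t = 157, Σt = 23, Σ1 = 6.
For Mᵀv: Σt·v = 198, Σv = 25.
MᵀM·[m, c]ᵀ = Mᵀv becomes [[157, 23]; [23, 6]]·[m, c]ᵀ = [198, 25]ᵀ.
Eliminating c: 6·(row 1) − 23·(row 2) gives 413·m = 6·198 − 23·25 = 613, so m = 613/413.
Then c = (25 − 23·(613/413))/6 = -629/413.

m = 1.4843, c = -1.5230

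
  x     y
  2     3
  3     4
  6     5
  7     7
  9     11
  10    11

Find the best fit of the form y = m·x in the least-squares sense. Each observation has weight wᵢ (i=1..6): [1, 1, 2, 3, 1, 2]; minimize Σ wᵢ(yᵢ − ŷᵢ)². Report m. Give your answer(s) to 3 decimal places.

Sums needed: Σwᵢ·x·x = 513.
Right-hand side: Σwᵢ·x·y = 544.
Normal equations: [[513]]·[m]ᵀ = [544]ᵀ.
Hence m = 544 / 513 ≈ 1.06043.

m = 1.060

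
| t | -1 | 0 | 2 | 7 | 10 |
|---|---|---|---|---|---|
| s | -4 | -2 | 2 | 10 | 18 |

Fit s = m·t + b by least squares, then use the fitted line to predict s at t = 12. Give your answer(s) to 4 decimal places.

MᵀM·[m, b]ᵀ = Mᵀs reads: 154·m + 18·b = 258;  18·m + 5·b = 24.
Eliminating b: 5·(row 1) − 18·(row 2) gives 446·m = 5·258 − 18·24 = 858, so m = 429/223.
Then b = (24 − 18·(429/223))/5 = -474/223.
At t = 12: ŝ = (429/223)·(12) + (-474/223)·(1) = 4674/223.

ŝ = 20.9596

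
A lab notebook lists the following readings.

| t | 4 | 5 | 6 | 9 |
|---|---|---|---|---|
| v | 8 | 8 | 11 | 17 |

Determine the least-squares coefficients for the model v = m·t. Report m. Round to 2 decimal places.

m = 1.84

The normal equations are: 158·m = 291.
Hence m = 291 / 158 ≈ 1.84177.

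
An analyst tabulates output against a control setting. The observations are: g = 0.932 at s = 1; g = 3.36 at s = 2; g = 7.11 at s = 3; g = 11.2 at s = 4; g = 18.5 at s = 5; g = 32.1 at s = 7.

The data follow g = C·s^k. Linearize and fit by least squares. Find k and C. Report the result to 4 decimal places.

With ln gᵢ as the transformed response and ln sᵢ as the regressor:
AᵀA = [[9.9861, 6.7334]; [6.7334, 6]], rhs = [17.7902, 11.9056]ᵀ  (here Σln s = 6.7334, Σ(ln s)² = 9.9861, Σln g = 11.9056, Σln s·ln g = 17.7902).
Solving (det = 14.5777): k = 1.82308, ln C = -0.06166, so C = exp(-0.06166) = 0.94021.

k = 1.8231, C = 0.9402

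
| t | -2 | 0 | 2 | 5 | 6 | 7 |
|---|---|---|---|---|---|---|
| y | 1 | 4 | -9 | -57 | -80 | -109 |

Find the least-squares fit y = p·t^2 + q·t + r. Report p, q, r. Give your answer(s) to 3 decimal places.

p = -1.949, q = -2.419, r = 3.922

Setting ∂/∂p … = 0 gives: 4354·p + 684·q + 118·r = -9678;  684·p + 118·q + 18·r = -1548;  118·p + 18·q + 6·r = -250.
Row-reducing yields p = -31039/15925, q = -7704/3185, r = 4804/1225.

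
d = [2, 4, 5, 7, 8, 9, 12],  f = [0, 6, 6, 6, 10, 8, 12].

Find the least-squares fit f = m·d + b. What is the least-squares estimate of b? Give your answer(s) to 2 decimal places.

b = -0.08

The normal equations are: 383·m + 47·b = 392;  47·m + 7·b = 48.
(Σd·d = 383, Σd = 47, Σ1 = 7, Σd·f = 392, Σf = 48.)
Δ = 383·7 − 47² = 472.
m = (392·7 − 47·48)/472 = 61/59; b = (383·48 − 47·392)/472 = -5/59.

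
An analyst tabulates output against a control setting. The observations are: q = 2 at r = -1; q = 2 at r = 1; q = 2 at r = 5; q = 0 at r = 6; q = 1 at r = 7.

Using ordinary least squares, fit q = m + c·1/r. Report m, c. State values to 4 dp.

Entries of XᵀX: Σ1 = 5, Σ1/r = 107/210, Σ1/r·1/r = 92089/44100.
And Σq = 7, Σ1/r·q = 19/35.
Normal equations: [[5, 107/210]; [107/210, 92089/44100]]·[m, c]ᵀ = [7, 19/35]ᵀ.
Eliminating c: (92089/44100)·(row 1) − (107/210)·(row 2) gives (112249/11025)·m = (92089/44100)·7 − (107/210)·(19/35) = 25297/1764, so m = 632425/448996.
Then c = ((19/35) − (107/210)·(632425/448996))/(92089/44100) = -18795/224498.

m = 1.4085, c = -0.0837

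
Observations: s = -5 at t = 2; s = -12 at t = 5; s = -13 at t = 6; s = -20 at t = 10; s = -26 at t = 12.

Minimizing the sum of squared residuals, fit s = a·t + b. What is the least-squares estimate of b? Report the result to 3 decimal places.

b = -1.200

Forming XᵀX = [[309, 35]; [35, 5]] and Xᵀs = [-660, -76]ᵀ gives XᵀX·[a, b]ᵀ = Xᵀs.
Determinant 309·5 − 35² = 320.
a = ((-660)·5 − 35·(-76))/320 = -2; b = (309·(-76) − 35·(-660))/320 = -6/5.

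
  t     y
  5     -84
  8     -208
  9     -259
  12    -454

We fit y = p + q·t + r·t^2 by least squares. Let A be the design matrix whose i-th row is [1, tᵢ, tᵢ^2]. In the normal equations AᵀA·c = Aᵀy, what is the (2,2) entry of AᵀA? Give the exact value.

314

Row 2 ↔ basis t, column 2 ↔ basis t, so (AᵀA)_{2,2} = Σᵢ (t)·(t) = (5)·(5) + (8)·(8) + (9)·(9) + (12)·(12) = 314.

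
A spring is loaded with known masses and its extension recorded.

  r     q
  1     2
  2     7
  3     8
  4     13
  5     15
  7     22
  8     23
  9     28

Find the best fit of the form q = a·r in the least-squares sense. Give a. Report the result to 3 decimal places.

a = 3.040

Setting ∂/∂a … = 0 gives: 249·a = 757.
(Σr·r = 249, Σr·q = 757.)
Hence a = 757 / 249 ≈ 3.04016.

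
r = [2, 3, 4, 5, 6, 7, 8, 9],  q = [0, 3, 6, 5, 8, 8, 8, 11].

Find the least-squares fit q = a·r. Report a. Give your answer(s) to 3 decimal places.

With design matrix X, XᵀX = [[284]] and Xᵀq = [325]ᵀ.
a = 325/284 = 1.14437.

a = 1.144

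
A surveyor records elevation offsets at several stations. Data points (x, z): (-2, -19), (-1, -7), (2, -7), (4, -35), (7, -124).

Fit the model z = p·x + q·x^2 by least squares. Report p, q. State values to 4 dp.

Entries of AᵀA: Σx·x = 74, Σx·x^2 = 406, Σx^2·x^2 = 2690.
For Aᵀz: Σx·z = -977, Σx^2·z = -6747.
Determinant 74·2690 − 406² = 34224.
p = ((-977)·2690 − 406·(-6747))/34224 = 6947/2139; q = (74·(-6747) − 406·(-977))/34224 = -12827/4278.

p = 3.2478, q = -2.9984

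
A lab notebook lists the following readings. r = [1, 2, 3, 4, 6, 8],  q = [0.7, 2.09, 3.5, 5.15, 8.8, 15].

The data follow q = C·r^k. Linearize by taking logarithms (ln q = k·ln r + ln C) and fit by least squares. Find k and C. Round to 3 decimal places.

With ln qᵢ as the transformed response and ln rᵢ as the regressor:
AᵀA = [[11.1437, 7.0493]; [7.0493, 6]], rhs = [13.6873, 8.1551]ᵀ  (here Σln r = 7.0493, Σ(ln r)² = 11.1437, Σln q = 8.1551, Σln r·ln q = 13.6873).
Δ = 11.1437·6 − (7.0493)² = 17.1702; k = (13.6873·6 − 7.0493·8.1551)/17.1702 = 1.43485, ln C = (11.1437·8.1551 − 7.0493·13.6873)/17.1702 = -0.32659, so C = exp(-0.32659) = 0.72138.

k = 1.435, C = 0.721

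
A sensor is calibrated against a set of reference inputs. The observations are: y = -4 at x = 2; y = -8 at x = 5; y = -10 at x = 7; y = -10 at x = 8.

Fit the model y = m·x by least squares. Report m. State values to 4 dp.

From the data, Σx·x = 142.
Right-hand side: Σx·y = -198.
m = (-198)/142 = -1.39437.

m = -1.3944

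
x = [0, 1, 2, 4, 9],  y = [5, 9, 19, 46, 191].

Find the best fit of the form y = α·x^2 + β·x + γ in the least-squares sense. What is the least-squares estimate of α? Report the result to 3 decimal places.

α = 2.052

Compute the Gram sums: Σx^2·x^2 = 6834, Σx^2·x = 802, Σx^2 = 102, Σx·x = 102, Σx = 16, Σ1 = 5.
Right-hand side: Σx^2·y = 16292, Σx·y = 1950, Σy = 270.
AᵀA·[α, β, γ]ᵀ = Aᵀy becomes [[6834, 802, 102]; [802, 102, 16]; [102, 16, 5]]·[α, β, γ]ᵀ = [16292, 1950, 270]ᵀ.
Row-reducing yields α = 39157/19084, β = 41381/19084, γ = 49657/9542.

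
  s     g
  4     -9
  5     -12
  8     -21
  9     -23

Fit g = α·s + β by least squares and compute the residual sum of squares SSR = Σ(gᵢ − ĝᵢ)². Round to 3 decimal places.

SSR = 0.382

The normal equations are: 186·α + 26·β = -471;  26·α + 4·β = -65.
Eliminating β: 4·(row 1) − 26·(row 2) gives 68·α = 4·(-471) − 26·(-65) = -194, so α = -97/34.
Then β = ((-65) − 26·(-97/34))/4 = 39/17.
Residuals: 2/17, -1/34, -8/17, 13/34; SSR = 13/34.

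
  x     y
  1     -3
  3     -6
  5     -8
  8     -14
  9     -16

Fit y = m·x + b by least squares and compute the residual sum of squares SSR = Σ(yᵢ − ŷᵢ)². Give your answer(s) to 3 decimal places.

The normal equations are: 180·m + 26·b = -317;  26·m + 5·b = -47.
(Σx·x = 180, Σx = 26, Σ1 = 5, Σx·y = -317, Σy = -47.)
det = 180·5 − 26² = 224.
m = ((-317)·5 − 26·(-47))/224 = -363/224; b = (180·(-47) − 26·(-317))/224 = -109/112.
Residuals: -13/32, -37/224, 241/224, -1/16, -99/224; SSR = 347/224.

SSR = 1.549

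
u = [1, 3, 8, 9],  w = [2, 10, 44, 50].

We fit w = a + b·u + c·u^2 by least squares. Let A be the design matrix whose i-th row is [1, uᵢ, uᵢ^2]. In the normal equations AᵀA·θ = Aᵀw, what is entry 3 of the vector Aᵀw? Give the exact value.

6958

Entry 3 ↔ basis u^2, so (Aᵀw)_{3} = Σᵢ (u^2)·wᵢ = (1)·(2) + (9)·(10) + (64)·(44) + (81)·(50) = 6958.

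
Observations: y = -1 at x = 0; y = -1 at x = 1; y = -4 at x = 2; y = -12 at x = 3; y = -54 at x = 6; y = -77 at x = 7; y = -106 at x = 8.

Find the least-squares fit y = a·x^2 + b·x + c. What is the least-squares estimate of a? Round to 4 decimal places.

a = -1.9697

Entries of AᵀA: Σx^2·x^2 = 7891, Σx^2·x = 1107, Σx^2 = 163, Σx·x = 163, Σx = 27, Σ1 = 7.
For Aᵀy: Σx^2·y = -12626, Σx·y = -1756, Σy = -255.
So AᵀA·[a, b, c]ᵀ = Aᵀy: [[7891, 1107, 163]; [1107, 163, 27]; [163, 27, 7]]·[a, b, c]ᵀ = [-12626, -1756, -255]ᵀ.
Solving the 3×3 system (Gaussian elimination) gives a = -10589/5376, b = 5165/1792, c = -4517/2688.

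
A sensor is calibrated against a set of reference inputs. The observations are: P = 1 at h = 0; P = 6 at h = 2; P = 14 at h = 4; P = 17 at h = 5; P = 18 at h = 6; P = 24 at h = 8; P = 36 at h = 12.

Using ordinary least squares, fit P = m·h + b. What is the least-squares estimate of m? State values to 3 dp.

m = 2.910

Normal-equation sums: Σh·h = 289, Σh = 37, Σ1 = 7.
And Σh·P = 885, ΣP = 116.
Δ = 289·7 − 37² = 654.
m = (885·7 − 37·116)/654 = 1903/654; b = (289·116 − 37·885)/654 = 779/654.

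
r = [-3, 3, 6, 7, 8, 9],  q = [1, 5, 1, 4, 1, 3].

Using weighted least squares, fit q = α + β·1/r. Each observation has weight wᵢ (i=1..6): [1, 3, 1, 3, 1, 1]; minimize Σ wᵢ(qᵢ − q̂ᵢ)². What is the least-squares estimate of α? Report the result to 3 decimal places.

Setting ∂/∂α … = 0 gives: 10·α + (755/504)·β = 33;  (755/504)·α + (142609/254016)·β = 1177/168.
Eliminating β: (142609/254016)·(row 1) − (755/504)·(row 2) gives (40765/12096)·α = (142609/254016)·33 − (755/504)·(1177/168) = 506/63, so α = 97152/40765.
Then β = ((1177/168) − (755/504)·(97152/40765))/(142609/254016) = 49896/8153.

α = 2.383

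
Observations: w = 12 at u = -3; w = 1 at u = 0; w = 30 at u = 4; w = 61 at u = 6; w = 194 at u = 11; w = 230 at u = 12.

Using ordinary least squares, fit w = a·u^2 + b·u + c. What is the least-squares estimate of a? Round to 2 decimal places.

a = 1.50

Setting ∂/∂a … = 0 gives: 37010·a + 3312·b + 326·c = 59378;  3312·a + 326·b + 30·c = 5344;  326·a + 30·b + 6·c = 528.
(Σu^2·u^2 = 37010, Σu^2·u = 3312, Σu^2 = 326, Σu·u = 326, Σu = 30, Σ1 = 6, Σu^2·w = 59378, Σu·w = 5344, Σw = 528.)
Row-reducing yields a = 639984/425405, b = 419557/425405, c = 565391/425405.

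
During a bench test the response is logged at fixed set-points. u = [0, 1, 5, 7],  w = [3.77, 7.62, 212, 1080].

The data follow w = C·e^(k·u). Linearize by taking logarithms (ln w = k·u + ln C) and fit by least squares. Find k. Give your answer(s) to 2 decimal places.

k = 0.81

With ln wᵢ as the transformed response and uᵢ as the regressor:
Over the data: Σu = 13.0000, Σ(u)² = 75.0000, Σln w = 15.6992, Σu·ln w = 77.7067.
Normal system: [[75.0000, 13.0000]; [13.0000, 4]]·[k, ln C]ᵀ = [77.7067, 15.6992]ᵀ.
Slope k = (n·Σu·ln w − Σu·Σln w)/(n·Σ(u)² − (Σu)²) = (4·77.7067 − 13.0000·15.6992)/131.0000 = 0.81479; ln C = (Σln w − k·Σu)/n = 1.27671.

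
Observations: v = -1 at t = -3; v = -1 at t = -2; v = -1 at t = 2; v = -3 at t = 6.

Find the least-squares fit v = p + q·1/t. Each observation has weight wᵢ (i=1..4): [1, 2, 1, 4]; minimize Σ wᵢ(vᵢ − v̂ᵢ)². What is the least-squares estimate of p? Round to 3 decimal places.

From the data, Σwᵢ·1 = 8, Σwᵢ·1/t = -1/6, Σwᵢ·1/t·1/t = 35/36.
Moment sums: Σwᵢ·v = -16, Σwᵢ·1/t·v = -7/6.
XᵀWX·[p, q]ᵀ = XᵀWv becomes [[8, -1/6]; [-1/6, 35/36]]·[p, q]ᵀ = [-16, -7/6]ᵀ.
Δ = 8·(35/36) − (-1/6)² = 31/4.
p = ((-16)·(35/36) − (-1/6)·(-7/6))/(31/4) = -63/31; q = (8·(-7/6) − (-1/6)·(-16))/(31/4) = -48/31.

p = -2.032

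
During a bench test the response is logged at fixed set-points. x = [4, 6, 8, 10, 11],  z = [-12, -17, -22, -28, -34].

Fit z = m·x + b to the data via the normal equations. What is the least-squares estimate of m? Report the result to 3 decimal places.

m = -3.006

From the data, Σx·x = 337, Σx = 39, Σ1 = 5.
Right-hand side: Σx·z = -980, Σz = -113.
Δ = 337·5 − 39² = 164.
m = ((-980)·5 − 39·(-113))/164 = -493/164; b = (337·(-113) − 39·(-980))/164 = 139/164.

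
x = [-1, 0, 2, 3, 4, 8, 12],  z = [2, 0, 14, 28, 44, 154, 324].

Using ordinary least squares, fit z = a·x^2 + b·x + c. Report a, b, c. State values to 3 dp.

Normal-equation sums: Σx^2·x^2 = 25186, Σx^2·x = 2338, Σx^2 = 238, Σx·x = 238, Σx = 28, Σ1 = 7.
For Aᵀz: Σx^2·z = 57526, Σx·z = 5406, Σz = 566.
Normal equations: [[25186, 2338, 238]; [2338, 238, 28]; [238, 28, 7]]·[a, b, c]ᵀ = [57526, 5406, 566]ᵀ.
Inverting the 3×3 Gram matrix, [a, b, c]ᵀ = [155/77, 176/63, 860/693]ᵀ.

a = 2.013, b = 2.794, c = 1.241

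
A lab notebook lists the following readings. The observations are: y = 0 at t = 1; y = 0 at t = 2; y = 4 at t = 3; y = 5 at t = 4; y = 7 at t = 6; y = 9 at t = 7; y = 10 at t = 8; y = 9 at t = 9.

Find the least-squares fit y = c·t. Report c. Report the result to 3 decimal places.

From the data, Σt·t = 260.
For Mᵀy: Σt·y = 298.
Normal equations: [[260]]·[c]ᵀ = [298]ᵀ.
Hence c = 298 / 260 ≈ 1.14615.

c = 1.146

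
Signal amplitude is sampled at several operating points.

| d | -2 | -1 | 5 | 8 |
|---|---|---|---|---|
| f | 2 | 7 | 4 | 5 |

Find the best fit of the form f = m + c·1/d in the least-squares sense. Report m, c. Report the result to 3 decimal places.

m = 4.106, c = -1.340

Normal-equation sums: Σ1 = 4, Σ1/d = -47/40, Σ1/d·1/d = 2089/1600.
For Mᵀf: Σf = 18, Σ1/d·f = -263/40.
Eliminating c: (2089/1600)·(row 1) − (-47/40)·(row 2) gives (6147/1600)·m = (2089/1600)·18 − (-47/40)·(-263/40) = 25241/1600, so m = 25241/6147.
Then c = ((-263/40) − (-47/40)·(25241/6147))/(2089/1600) = -8240/6147.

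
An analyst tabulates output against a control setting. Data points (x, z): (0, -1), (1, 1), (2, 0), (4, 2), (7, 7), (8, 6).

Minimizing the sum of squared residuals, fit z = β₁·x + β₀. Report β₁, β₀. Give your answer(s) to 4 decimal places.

β₁ = 0.9563, β₀ = -1.0063

Normal-equation sums: Σx·x = 134, Σx = 22, Σ1 = 6.
For Aᵀz: Σx·z = 106, Σz = 15.
AᵀA·[β₁, β₀]ᵀ = Aᵀz becomes [[134, 22]; [22, 6]]·[β₁, β₀]ᵀ = [106, 15]ᵀ.
Δ = 134·6 − 22² = 320.
β₁ = (106·6 − 22·15)/320 = 153/160; β₀ = (134·15 − 22·106)/320 = -161/160.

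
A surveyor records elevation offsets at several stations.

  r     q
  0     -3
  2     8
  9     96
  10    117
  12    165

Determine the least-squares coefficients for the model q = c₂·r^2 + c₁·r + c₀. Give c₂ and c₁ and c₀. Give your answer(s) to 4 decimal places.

c₂ = 0.9597, c₁ = 2.3453, c₀ = -2.0239

The normal system MᵀM·[c₂, c₁, c₀]ᵀ = Mᵀq is [[37313, 3465, 329]; [3465, 329, 33]; [329, 33, 5]]·[c₂, c₁, c₀]ᵀ = [43268, 4030, 383]ᵀ.
Inverting the 3×3 Gram matrix, [c₂, c₁, c₀]ᵀ = [3425/3569, 33481/14276, -28893/14276]ᵀ.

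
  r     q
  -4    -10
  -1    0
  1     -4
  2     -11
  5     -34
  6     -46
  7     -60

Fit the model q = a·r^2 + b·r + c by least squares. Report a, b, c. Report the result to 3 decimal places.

a = -0.927, b = -1.806, c = -1.961

Entries of AᵀA: Σr^2·r^2 = 4596, Σr^2·r = 628, Σr^2 = 132, Σr·r = 132, Σr = 16, Σ1 = 7.
Right-hand side: Σr^2·q = -5654, Σr·q = -852, Σq = -165.
Row-reducing yields a = -76733/82768, b = -149495/82768, c = -40573/20692.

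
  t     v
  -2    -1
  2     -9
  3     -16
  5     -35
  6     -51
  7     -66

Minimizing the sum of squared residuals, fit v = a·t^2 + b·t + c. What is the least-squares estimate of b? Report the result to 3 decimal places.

b = -1.849

Sums needed: Σt^2·t^2 = 4435, Σt^2·t = 711, Σt^2 = 127, Σt·t = 127, Σt = 21, Σ1 = 6.
For Mᵀv: Σt^2·v = -6129, Σt·v = -1007, Σv = -178.
So MᵀM·[a, b, c]ᵀ = Mᵀv: [[4435, 711, 127]; [711, 127, 21]; [127, 21, 6]]·[a, b, c]ᵀ = [-6129, -1007, -178]ᵀ.
Solving the 3×3 system (Gaussian elimination) gives a = -35993/33650, b = -62233/33650, c = -9308/16825.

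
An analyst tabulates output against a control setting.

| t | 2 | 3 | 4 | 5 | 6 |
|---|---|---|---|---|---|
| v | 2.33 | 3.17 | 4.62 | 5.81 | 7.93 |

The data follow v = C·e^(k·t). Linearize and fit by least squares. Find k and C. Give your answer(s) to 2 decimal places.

Taking logs, ln v = k·t + ln C, so regress ln v on t.
Sums: Σt = 20.0000, Σ(t)² = 90.0000, Σln v = 7.3602, Σt·ln v = 32.4963.
Normal system: [[90.0000, 20.0000]; [20.0000, 5]]·[k, ln C]ᵀ = [32.4963, 7.3602]ᵀ.
Δ = 90.0000·5 − (20.0000)² = 50.0000; k = (32.4963·5 − 20.0000·7.3602)/50.0000 = 0.30554, ln C = (90.0000·7.3602 − 20.0000·32.4963)/50.0000 = 0.24988, so C = exp(0.24988) = 1.28387.

k = 0.31, C = 1.28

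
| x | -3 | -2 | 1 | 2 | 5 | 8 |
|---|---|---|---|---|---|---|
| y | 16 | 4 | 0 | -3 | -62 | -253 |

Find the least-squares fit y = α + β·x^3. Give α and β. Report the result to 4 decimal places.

α = 0.8850, β = -0.4964

MᵀM·[α, β]ᵀ = Mᵀy reads: 6·α + 611·β = -298;  611·α + 278627·β = -137774.
(Σ1 = 6, Σx^3 = 611, Σx^3·x^3 = 278627, Σy = -298, Σx^3·y = -137774.)
det = 6·278627 − 611² = 1298441.
α = ((-298)·278627 − 611·(-137774))/1298441 = 1149068/1298441; β = (6·(-137774) − 611·(-298))/1298441 = -644566/1298441.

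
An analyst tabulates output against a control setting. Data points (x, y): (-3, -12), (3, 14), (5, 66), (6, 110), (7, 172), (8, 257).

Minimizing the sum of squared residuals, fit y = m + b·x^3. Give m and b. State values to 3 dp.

Setting ∂/∂m … = 0 gives: 6·m + 1196·b = 607;  1196·m + 443532·b = 223292.
(Σ1 = 6, Σx^3 = 1196, Σx^3·x^3 = 443532, Σy = 607, Σx^3·y = 223292.)
Eliminating b: 443532·(row 1) − 1196·(row 2) gives 1230776·m = 443532·607 − 1196·223292 = 2166692, so m = 23551/13378.
Then b = (223292 − 1196·(23551/13378))/443532 = 153445/307694.

m = 1.760, b = 0.499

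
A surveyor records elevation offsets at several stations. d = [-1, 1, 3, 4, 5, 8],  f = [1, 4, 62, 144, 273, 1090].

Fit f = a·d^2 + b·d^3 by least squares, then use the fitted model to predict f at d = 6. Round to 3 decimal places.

f̂ = 467.428

Entries of AᵀA: Σd^2·d^2 = 5060, Σd^2·d^3 = 37160, Σd^3·d^3 = 282596.
Moment sums: Σd^2·f = 79452, Σd^3·f = 603098.
AᵀA·[a, b]ᵀ = Aᵀf becomes [[5060, 37160]; [37160, 282596]]·[a, b]ᵀ = [79452, 603098]ᵀ.
Eliminating b: 282596·(row 1) − 37160·(row 2) gives 49070160·a = 282596·79452 − 37160·603098 = 41695712, so a = 2605982/3066885.
Then b = (603098 − 37160·(2605982/3066885))/282596 = 2480989/1226754.
At d = 6: f̂ = (2605982/3066885)·(36) + (2480989/1226754)·(216) = 9369604/20045.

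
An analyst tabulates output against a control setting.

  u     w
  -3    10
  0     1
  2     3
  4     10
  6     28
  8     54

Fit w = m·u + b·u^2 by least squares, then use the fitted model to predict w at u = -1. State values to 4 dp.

The normal equations are: 129·m + 773·b = 616;  773·m + 5745·b = 4726.
(Σu·u = 129, Σu·u^2 = 773, Σu^2·u^2 = 5745, Σu·w = 616, Σu^2·w = 4726.)
det = 129·5745 − 773² = 143576.
m = (616·5745 − 773·4726)/143576 = -57139/71788; b = (129·4726 − 773·616)/143576 = 66743/71788.
At u = -1: ŵ = (-57139/71788)·(-1) + (66743/71788)·(1) = 61941/35894.

ŵ = 1.7257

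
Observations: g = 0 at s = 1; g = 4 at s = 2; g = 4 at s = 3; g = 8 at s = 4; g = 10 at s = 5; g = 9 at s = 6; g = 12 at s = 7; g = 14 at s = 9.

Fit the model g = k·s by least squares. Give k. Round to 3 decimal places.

k = 1.656

Entries of MᵀM: Σs·s = 221.
For Mᵀg: Σs·g = 366.
So MᵀM·[k]ᵀ = Mᵀg: [[221]]·[k]ᵀ = [366]ᵀ.
k = 366/221 = 1.65611.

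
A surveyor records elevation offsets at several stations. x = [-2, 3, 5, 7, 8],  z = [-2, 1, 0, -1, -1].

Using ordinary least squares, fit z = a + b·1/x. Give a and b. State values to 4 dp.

a = -0.7792, b = 2.9742

Setting ∂/∂a … = 0 gives: 5·a + (253/840)·b = -3;  (253/840)·a + (308449/705600)·b = 179/168.
(Σ1 = 5, Σ1/x = 253/840, Σ1/x·1/x = 308449/705600, Σz = -3, Σ1/x·z = 179/168.)
det = 5·(308449/705600) − (253/840)² = 369559/176400.
a = ((-3)·(308449/705600) − (253/840)·(179/168))/(369559/176400) = -575891/739118; b = (5·(179/168) − (253/840)·(-3))/(369559/176400) = 1099140/369559.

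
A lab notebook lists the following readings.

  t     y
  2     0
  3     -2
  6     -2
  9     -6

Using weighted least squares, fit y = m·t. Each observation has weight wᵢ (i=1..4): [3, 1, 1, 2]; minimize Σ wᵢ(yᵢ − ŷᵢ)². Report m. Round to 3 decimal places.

m = -0.575

Compute the Gram sums: Σwᵢ·t·t = 219.
Moment sums: Σwᵢ·t·y = -126.
m = (-126)/219 = -0.575342.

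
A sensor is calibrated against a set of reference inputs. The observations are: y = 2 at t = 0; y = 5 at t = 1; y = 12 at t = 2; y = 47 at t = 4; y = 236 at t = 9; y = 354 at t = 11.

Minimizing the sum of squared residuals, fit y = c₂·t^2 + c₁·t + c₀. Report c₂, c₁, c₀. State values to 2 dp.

c₂ = 2.98, c₁ = -0.81, c₀ = 2.24

Forming AᵀA = [[21475, 2133, 223]; [2133, 223, 27]; [223, 27, 6]] and Aᵀy = [62755, 6235, 656]ᵀ gives AᵀA·[c₂, c₁, c₀]ᵀ = Aᵀy.
Row-reducing yields c₂ = 35021/11755, c₁ = -9503/11755, c₀ = 26363/11755.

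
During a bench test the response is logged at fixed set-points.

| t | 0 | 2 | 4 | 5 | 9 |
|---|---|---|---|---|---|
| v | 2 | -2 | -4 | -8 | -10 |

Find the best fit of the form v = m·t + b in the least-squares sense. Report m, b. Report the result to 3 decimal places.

The normal system AᵀA·[m, b]ᵀ = Aᵀv is [[126, 20]; [20, 5]]·[m, b]ᵀ = [-150, -22]ᵀ.
Eliminating b: 5·(row 1) − 20·(row 2) gives 230·m = 5·(-150) − 20·(-22) = -310, so m = -31/23.
Then b = ((-22) − 20·(-31/23))/5 = 114/115.

m = -1.348, b = 0.991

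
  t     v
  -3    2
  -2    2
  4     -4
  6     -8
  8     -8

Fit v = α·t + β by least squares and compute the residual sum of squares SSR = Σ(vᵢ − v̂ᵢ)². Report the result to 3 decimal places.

From the data, Σt·t = 129, Σt = 13, Σ1 = 5.
Moment sums: Σt·v = -138, Σv = -16.
Normal equations: [[129, 13]; [13, 5]]·[α, β]ᵀ = [-138, -16]ᵀ.
Eliminating β: 5·(row 1) − 13·(row 2) gives 476·α = 5·(-138) − 13·(-16) = -482, so α = -241/238.
Then β = ((-16) − 13·(-241/238))/5 = -135/238.
Residuals: -8/17, 129/238, 21/34, -19/14, 159/238; SSR = 379/119.

SSR = 3.185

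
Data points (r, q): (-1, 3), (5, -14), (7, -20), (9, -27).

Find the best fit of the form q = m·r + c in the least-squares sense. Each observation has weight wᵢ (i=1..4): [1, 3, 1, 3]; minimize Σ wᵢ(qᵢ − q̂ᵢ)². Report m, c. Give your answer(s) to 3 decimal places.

m = -3.025, c = 0.650

Sums needed: Σwᵢ·r·r = 368, Σwᵢ·r = 48, Σwᵢ·1 = 8.
And Σwᵢ·r·q = -1082, Σwᵢ·q = -140.
XᵀWX·[m, c]ᵀ = XᵀWq becomes [[368, 48]; [48, 8]]·[m, c]ᵀ = [-1082, -140]ᵀ.
det = 368·8 − 48² = 640.
m = ((-1082)·8 − 48·(-140))/640 = -121/40; c = (368·(-140) − 48·(-1082))/640 = 13/20.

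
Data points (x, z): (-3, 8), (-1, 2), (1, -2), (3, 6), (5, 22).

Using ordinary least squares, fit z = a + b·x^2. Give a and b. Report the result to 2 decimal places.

Setting ∂/∂a … = 0 gives: 5·a + 45·b = 36;  45·a + 789·b = 676.
(Σ1 = 5, Σx^2 = 45, Σx^2·x^2 = 789, Σz = 36, Σx^2·z = 676.)
det = 5·789 − 45² = 1920.
a = (36·789 − 45·676)/1920 = -21/20; b = (5·676 − 45·36)/1920 = 11/12.

a = -1.05, b = 0.92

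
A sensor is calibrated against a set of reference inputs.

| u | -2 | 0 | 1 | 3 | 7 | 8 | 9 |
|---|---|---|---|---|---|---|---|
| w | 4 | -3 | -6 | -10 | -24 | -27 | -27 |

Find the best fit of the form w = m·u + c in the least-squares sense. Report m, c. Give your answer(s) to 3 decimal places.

Normal-equation sums: Σu·u = 208, Σu = 26, Σ1 = 7.
For Xᵀw: Σu·w = -671, Σw = -93.
So XᵀX·[m, c]ᵀ = Xᵀw: [[208, 26]; [26, 7]]·[m, c]ᵀ = [-671, -93]ᵀ.
Δ = 208·7 − 26² = 780.
m = ((-671)·7 − 26·(-93))/780 = -2279/780; c = (208·(-93) − 26·(-671))/780 = -73/30.

m = -2.922, c = -2.433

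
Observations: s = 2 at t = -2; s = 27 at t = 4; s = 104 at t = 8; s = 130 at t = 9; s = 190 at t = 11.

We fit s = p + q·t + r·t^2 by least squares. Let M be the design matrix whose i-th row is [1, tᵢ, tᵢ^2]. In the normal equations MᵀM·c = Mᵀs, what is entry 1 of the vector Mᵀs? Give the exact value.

453

Entry 1 ↔ basis 1, so (Mᵀs)_{1} = Σᵢ sᵢ = (1)·(2) + (1)·(27) + (1)·(104) + (1)·(130) + (1)·(190) = 453.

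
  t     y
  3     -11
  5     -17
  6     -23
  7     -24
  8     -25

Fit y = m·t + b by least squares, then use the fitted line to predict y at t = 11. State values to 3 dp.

ŷ = -35.459

Normal-equation sums: Σt·t = 183, Σt = 29, Σ1 = 5.
And Σt·y = -624, Σy = -100.
MᵀM·[m, b]ᵀ = Mᵀy becomes [[183, 29]; [29, 5]]·[m, b]ᵀ = [-624, -100]ᵀ.
Eliminating b: 5·(row 1) − 29·(row 2) gives 74·m = 5·(-624) − 29·(-100) = -220, so m = -110/37.
Then b = ((-100) − 29·(-110/37))/5 = -102/37.
At t = 11: ŷ = (-110/37)·(11) + (-102/37)·(1) = -1312/37.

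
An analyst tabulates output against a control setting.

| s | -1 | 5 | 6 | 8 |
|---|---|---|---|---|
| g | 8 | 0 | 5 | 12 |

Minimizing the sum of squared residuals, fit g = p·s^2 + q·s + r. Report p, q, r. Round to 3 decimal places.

Compute the Gram sums: Σs^2·s^2 = 6018, Σs^2·s = 852, Σs^2 = 126, Σs·s = 126, Σs = 18, Σ1 = 4.
For Mᵀg: Σs^2·g = 956, Σs·g = 118, Σg = 25.
Solving the 3×3 system (Gaussian elimination) gives p = 401/732, q = -12251/3660, r = 4949/1220.

p = 0.548, q = -3.347, r = 4.057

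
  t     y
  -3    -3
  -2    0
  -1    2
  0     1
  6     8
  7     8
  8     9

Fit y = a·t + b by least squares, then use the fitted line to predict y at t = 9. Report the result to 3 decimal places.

ŷ = 10.354

The normal system MᵀM·[a, b]ᵀ = Mᵀy is [[163, 15]; [15, 7]]·[a, b]ᵀ = [183, 25]ᵀ.
Determinant 163·7 − 15² = 916.
a = (183·7 − 15·25)/916 = 453/458; b = (163·25 − 15·183)/916 = 665/458.
At t = 9: ŷ = (453/458)·(9) + (665/458)·(1) = 2371/229.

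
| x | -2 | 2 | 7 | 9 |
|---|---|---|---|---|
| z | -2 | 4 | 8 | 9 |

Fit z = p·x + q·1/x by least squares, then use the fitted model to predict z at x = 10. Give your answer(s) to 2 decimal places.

ẑ = 10.42

The normal system MᵀM·[p, q]ᵀ = Mᵀz is [[138, 4]; [4, 4229/7938]]·[p, q]ᵀ = [149, 36/7]ᵀ.
det = 138·(4229/7938) − 4² = 76099/1323.
p = (149·(4229/7938) − 4·(36/7))/(76099/1323) = 466825/456594; q = (138·(36/7) − 4·149)/(76099/1323) = 150444/76099.
At x = 10: ẑ = (466825/456594)·(10) + (150444/76099)·(1/10) = 11896291/1141485.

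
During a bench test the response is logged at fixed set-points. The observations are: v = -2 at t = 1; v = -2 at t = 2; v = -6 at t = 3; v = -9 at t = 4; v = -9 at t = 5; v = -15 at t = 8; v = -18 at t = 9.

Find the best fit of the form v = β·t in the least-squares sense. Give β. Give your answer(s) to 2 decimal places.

Entries of XᵀX: Σt·t = 200.
Moment sums: Σt·v = -387.
Normal equations: [[200]]·[β]ᵀ = [-387]ᵀ.
β = (-387)/200 = -1.935.

β = -1.94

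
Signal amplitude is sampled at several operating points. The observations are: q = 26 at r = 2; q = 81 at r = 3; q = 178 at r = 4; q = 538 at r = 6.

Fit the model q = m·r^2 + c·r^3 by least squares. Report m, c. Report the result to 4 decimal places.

Compute the Gram sums: Σr^2·r^2 = 1649, Σr^2·r^3 = 9075, Σr^3·r^3 = 51545.
For Mᵀq: Σr^2·q = 23049, Σr^3·q = 129995.
MᵀM·[m, c]ᵀ = Mᵀq becomes [[1649, 9075]; [9075, 51545]]·[m, c]ᵀ = [23049, 129995]ᵀ.
Eliminating c: 51545·(row 1) − 9075·(row 2) gives 2642080·m = 51545·23049 − 9075·129995 = 8356080, so m = 104451/33026.
Then c = (129995 − 9075·(104451/33026))/51545 = 64901/33026.

m = 3.1627, c = 1.9651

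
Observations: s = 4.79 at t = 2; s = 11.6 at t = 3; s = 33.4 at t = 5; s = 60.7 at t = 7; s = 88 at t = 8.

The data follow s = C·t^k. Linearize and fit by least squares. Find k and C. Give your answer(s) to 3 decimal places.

k = 2.061, C = 1.174

Let Y = ln s. Fitting Y = k·ln t + ln C by least squares:
Σln t = 7.4265, Σ(ln t)² = 12.3883, Σln s = 16.1094, Σln t·ln s = 26.7255.
Normal system: [[12.3883, 7.4265]; [7.4265, 5]]·[k, ln C]ᵀ = [26.7255, 16.1094]ᵀ.
Solving (det = 6.7880): k = 2.06104, ln C = 0.16059, so C = exp(0.16059) = 1.17420.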